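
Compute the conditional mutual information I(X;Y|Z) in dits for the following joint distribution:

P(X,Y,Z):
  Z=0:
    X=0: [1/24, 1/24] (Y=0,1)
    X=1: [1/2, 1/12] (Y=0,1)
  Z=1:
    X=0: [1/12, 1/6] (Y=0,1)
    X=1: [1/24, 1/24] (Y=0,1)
0.0123 dits

Conditional mutual information: I(X;Y|Z) = H(X|Z) + H(Y|Z) - H(X,Y|Z)

H(Z) = 0.2764
H(X,Z) = 0.4669 → H(X|Z) = 0.1905
H(Y,Z) = 0.5119 → H(Y|Z) = 0.2355
H(X,Y,Z) = 0.6901 → H(X,Y|Z) = 0.4137

I(X;Y|Z) = 0.1905 + 0.2355 - 0.4137 = 0.0123 dits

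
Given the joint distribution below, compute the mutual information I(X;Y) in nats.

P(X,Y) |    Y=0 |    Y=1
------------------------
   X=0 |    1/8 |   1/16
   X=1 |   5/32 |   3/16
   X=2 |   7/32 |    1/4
0.0131 nats

Mutual information: I(X;Y) = H(X) + H(Y) - H(X,Y)

Marginals:
P(X) = (3/16, 11/32, 15/32), H(X) = 1.0361 nats
P(Y) = (1/2, 1/2), H(Y) = 0.6931 nats

Joint entropy: H(X,Y) = 1.7162 nats

I(X;Y) = 1.0361 + 0.6931 - 1.7162 = 0.0131 nats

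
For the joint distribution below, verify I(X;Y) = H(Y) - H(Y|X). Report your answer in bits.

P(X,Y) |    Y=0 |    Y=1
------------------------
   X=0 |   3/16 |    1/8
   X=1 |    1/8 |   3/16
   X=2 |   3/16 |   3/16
I(X;Y) = 0.0182 bits

Mutual information has multiple equivalent forms:
- I(X;Y) = H(X) - H(X|Y)
- I(X;Y) = H(Y) - H(Y|X)
- I(X;Y) = H(X) + H(Y) - H(X,Y)

Computing all quantities:
H(X) = 1.5794, H(Y) = 1.0000, H(X,Y) = 2.5613
H(X|Y) = 1.5613, H(Y|X) = 0.9818

Verification:
H(X) - H(X|Y) = 1.5794 - 1.5613 = 0.0182
H(Y) - H(Y|X) = 1.0000 - 0.9818 = 0.0182
H(X) + H(Y) - H(X,Y) = 1.5794 + 1.0000 - 2.5613 = 0.0182

All forms give I(X;Y) = 0.0182 bits. ✓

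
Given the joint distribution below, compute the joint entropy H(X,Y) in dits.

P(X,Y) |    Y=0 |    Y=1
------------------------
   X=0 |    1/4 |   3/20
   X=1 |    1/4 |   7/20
0.5842 dits

Joint entropy is H(X,Y) = -Σ_{x,y} p(x,y) log p(x,y).

Summing over all non-zero entries:
H(X,Y) = -[1/4·log_10(1/4) + 3/20·log_10(3/20) + 1/4·log_10(1/4) + 7/20·log_10(7/20)]
H(X,Y) = 0.5842 dits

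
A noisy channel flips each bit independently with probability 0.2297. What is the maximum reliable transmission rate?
0.2225 bits

For a binary symmetric channel (BSC) with error probability p:
Capacity C = 1 - H(p) bits per symbol

where H(p) = -p log₂(p) - (1-p) log₂(1-p) is the binary entropy function.

H(0.2297) = 0.7775 bits
C = 1 - 0.7775 = 0.2225 bits per symbol

This means we can reliably transmit up to 0.2225 bits of information per channel use.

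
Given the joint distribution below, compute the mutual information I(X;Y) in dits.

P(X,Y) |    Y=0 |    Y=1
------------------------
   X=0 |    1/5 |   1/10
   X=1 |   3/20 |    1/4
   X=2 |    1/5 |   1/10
0.0181 dits

Mutual information: I(X;Y) = H(X) + H(Y) - H(X,Y)

Marginals:
P(X) = (3/10, 2/5, 3/10), H(X) = 0.4729 dits
P(Y) = (11/20, 9/20), H(Y) = 0.2989 dits

Joint entropy: H(X,Y) = 0.7537 dits

I(X;Y) = 0.4729 + 0.2989 - 0.7537 = 0.0181 dits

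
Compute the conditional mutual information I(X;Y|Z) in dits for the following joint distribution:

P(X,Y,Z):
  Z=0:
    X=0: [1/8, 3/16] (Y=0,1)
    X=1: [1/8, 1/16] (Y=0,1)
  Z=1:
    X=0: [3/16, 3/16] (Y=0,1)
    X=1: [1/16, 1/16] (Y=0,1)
0.0073 dits

Conditional mutual information: I(X;Y|Z) = H(X|Z) + H(Y|Z) - H(X,Y|Z)

H(Z) = 0.3010
H(X,Z) = 0.5668 → H(X|Z) = 0.2658
H(Y,Z) = 0.6021 → H(Y|Z) = 0.3010
H(X,Y,Z) = 0.8605 → H(X,Y|Z) = 0.5595

I(X;Y|Z) = 0.2658 + 0.3010 - 0.5595 = 0.0073 dits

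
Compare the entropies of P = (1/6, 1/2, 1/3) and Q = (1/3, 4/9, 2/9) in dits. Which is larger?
Q

Computing entropies in dits:
H(P) = 0.4392
H(Q) = 0.4607

Distribution Q has higher entropy.

Intuition: The distribution closer to uniform (more spread out) has higher entropy.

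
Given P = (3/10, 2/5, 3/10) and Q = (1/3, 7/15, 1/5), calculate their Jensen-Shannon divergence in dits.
0.0029 dits

Jensen-Shannon divergence is:
JSD(P||Q) = 0.5 × D_KL(P||M) + 0.5 × D_KL(Q||M)
where M = 0.5 × (P + Q) is the mixture distribution.

M = 0.5 × (3/10, 2/5, 3/10) + 0.5 × (1/3, 7/15, 1/5) = (0.316667, 13/30, 1/4)

D_KL(P||M) = 0.0028 dits
D_KL(Q||M) = 0.0031 dits

JSD(P||Q) = 0.5 × 0.0028 + 0.5 × 0.0031 = 0.0029 dits

Unlike KL divergence, JSD is symmetric and bounded: 0 ≤ JSD ≤ log(2).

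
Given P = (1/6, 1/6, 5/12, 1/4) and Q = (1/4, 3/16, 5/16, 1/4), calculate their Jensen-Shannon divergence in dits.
0.0036 dits

Jensen-Shannon divergence is:
JSD(P||Q) = 0.5 × D_KL(P||M) + 0.5 × D_KL(Q||M)
where M = 0.5 × (P + Q) is the mixture distribution.

M = 0.5 × (1/6, 1/6, 5/12, 1/4) + 0.5 × (1/4, 3/16, 5/16, 1/4) = (5/24, 0.177083, 0.364583, 1/4)

D_KL(P||M) = 0.0036 dits
D_KL(Q||M) = 0.0035 dits

JSD(P||Q) = 0.5 × 0.0036 + 0.5 × 0.0035 = 0.0036 dits

Unlike KL divergence, JSD is symmetric and bounded: 0 ≤ JSD ≤ log(2).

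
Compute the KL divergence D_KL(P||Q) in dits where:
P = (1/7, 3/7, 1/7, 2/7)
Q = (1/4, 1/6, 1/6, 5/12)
0.0847 dits

KL divergence: D_KL(P||Q) = Σ p(x) log(p(x)/q(x))

Computing term by term:
  x=0: 1/7 × log_10[(1/7)/(1/4)] = 1/7 × -0.2430 = -0.0347
  x=1: 3/7 × log_10[(3/7)/(1/6)] = 3/7 × 0.4102 = 0.1758
  x=2: 1/7 × log_10[(1/7)/(1/6)] = 1/7 × -0.0669 = -0.0096
  x=3: 2/7 × log_10[(2/7)/(5/12)] = 2/7 × -0.1639 = -0.0468

D_KL(P||Q) = 0.0847 dits

Note: KL divergence is always non-negative and equals 0 iff P = Q.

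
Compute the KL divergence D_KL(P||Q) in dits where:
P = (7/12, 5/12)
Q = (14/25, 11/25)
0.0005 dits

KL divergence: D_KL(P||Q) = Σ p(x) log(p(x)/q(x))

Computing term by term:
  x=0: 7/12 × log_10[(7/12)/(14/25)] = 7/12 × 0.0177 = 0.0103
  x=1: 5/12 × log_10[(5/12)/(11/25)] = 5/12 × -0.0237 = -0.0099

D_KL(P||Q) = 0.0005 dits

Note: KL divergence is always non-negative and equals 0 iff P = Q.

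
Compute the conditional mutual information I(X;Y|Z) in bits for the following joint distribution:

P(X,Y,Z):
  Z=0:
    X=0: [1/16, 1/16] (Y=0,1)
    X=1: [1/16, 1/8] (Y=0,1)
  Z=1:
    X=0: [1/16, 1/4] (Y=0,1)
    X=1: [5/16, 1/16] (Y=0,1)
0.2203 bits

Conditional mutual information: I(X;Y|Z) = H(X|Z) + H(Y|Z) - H(X,Y|Z)

H(Z) = 0.8960
H(X,Z) = 1.8829 → H(X|Z) = 0.9868
H(Y,Z) = 1.8829 → H(Y|Z) = 0.9868
H(X,Y,Z) = 2.6494 → H(X,Y|Z) = 1.7534

I(X;Y|Z) = 0.9868 + 0.9868 - 1.7534 = 0.2203 bits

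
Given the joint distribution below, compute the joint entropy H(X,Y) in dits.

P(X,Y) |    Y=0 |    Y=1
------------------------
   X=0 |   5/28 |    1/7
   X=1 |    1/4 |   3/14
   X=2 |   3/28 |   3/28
0.7561 dits

Joint entropy is H(X,Y) = -Σ_{x,y} p(x,y) log p(x,y).

Summing over all non-zero entries:
H(X,Y) = -[5/28·log_10(5/28) + 1/7·log_10(1/7) + 1/4·log_10(1/4) + 3/14·log_10(3/14) + 3/28·log_10(3/28) + 3/28·log_10(3/28)]
H(X,Y) = 0.7561 dits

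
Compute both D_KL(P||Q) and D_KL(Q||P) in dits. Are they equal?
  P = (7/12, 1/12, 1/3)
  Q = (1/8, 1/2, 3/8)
D_KL(P||Q) = 0.3084, D_KL(Q||P) = 0.3246

KL divergence is not symmetric: D_KL(P||Q) ≠ D_KL(Q||P) in general.

D_KL(P||Q) = 0.3084 dits
D_KL(Q||P) = 0.3246 dits

No, they are not equal!

This asymmetry is why KL divergence is not a true distance metric.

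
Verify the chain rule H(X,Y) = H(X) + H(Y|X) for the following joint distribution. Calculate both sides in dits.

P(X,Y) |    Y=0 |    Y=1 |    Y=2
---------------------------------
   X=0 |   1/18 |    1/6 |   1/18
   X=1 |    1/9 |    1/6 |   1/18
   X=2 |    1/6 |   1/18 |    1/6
H(X,Y) = 0.9037, H(X) = 0.4731, H(Y|X) = 0.4307 (all in dits)

Chain rule: H(X,Y) = H(X) + H(Y|X)

Left side — joint entropy directly:
H(X,Y) = -Σ p(x,y) log p(x,y) = 0.9037 dits

Right side — compute H(Y|X) from the conditional distributions:
P(X) = (5/18, 1/3, 7/18), so H(X) = 0.4731 dits
H(Y|X) = Σ_x P(X=x) · H(Y|X=x):
  P(Y|X=0) = (1/5, 3/5, 1/5), H(Y|X=0) = 0.4127, weight P(X=0) = 5/18
  P(Y|X=1) = (1/3, 1/2, 1/6), H(Y|X=1) = 0.4392, weight P(X=1) = 1/3
  P(Y|X=2) = (3/7, 1/7, 3/7), H(Y|X=2) = 0.4361, weight P(X=2) = 7/18
H(Y|X) = 0.4307 dits

H(X) + H(Y|X) = 0.4731 + 0.4307 = 0.9037 dits

Both sides equal 0.9037 dits. ✓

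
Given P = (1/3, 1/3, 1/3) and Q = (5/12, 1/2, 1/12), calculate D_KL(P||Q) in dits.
0.1097 dits

KL divergence: D_KL(P||Q) = Σ p(x) log(p(x)/q(x))

Computing term by term:
  x=0: 1/3 × log_10[(1/3)/(5/12)] = 1/3 × -0.0969 = -0.0323
  x=1: 1/3 × log_10[(1/3)/(1/2)] = 1/3 × -0.1761 = -0.0587
  x=2: 1/3 × log_10[(1/3)/(1/12)] = 1/3 × 0.6021 = 0.2007

D_KL(P||Q) = 0.1097 dits

Note: KL divergence is always non-negative and equals 0 iff P = Q.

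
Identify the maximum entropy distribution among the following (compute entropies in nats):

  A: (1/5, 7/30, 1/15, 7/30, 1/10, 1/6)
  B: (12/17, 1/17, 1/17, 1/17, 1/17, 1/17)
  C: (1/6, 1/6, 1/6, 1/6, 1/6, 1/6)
C

For a discrete distribution over n outcomes, entropy is maximized by the uniform distribution.

Computing entropies:
H(A) = 1.7104 nats
H(B) = 1.0792 nats
H(C) = 1.7918 nats

The uniform distribution (where all probabilities equal 1/6) achieves the maximum entropy of log_e(6) = 1.7918 nats.

Distribution C has the highest entropy.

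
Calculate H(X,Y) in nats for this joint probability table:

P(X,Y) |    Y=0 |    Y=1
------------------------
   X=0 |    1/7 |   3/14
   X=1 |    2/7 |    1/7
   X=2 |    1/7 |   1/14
1.7105 nats

Joint entropy is H(X,Y) = -Σ_{x,y} p(x,y) log p(x,y).

Summing over all non-zero entries:
H(X,Y) = -[1/7·log_e(1/7) + 3/14·log_e(3/14) + 2/7·log_e(2/7) + 1/7·log_e(1/7) + 1/7·log_e(1/7) + 1/14·log_e(1/14)]
H(X,Y) = 1.7105 nats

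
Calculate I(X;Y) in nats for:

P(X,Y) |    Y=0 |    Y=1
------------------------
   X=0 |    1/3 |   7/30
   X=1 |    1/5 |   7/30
0.0079 nats

Mutual information: I(X;Y) = H(X) + H(Y) - H(X,Y)

Marginals:
P(X) = (17/30, 13/30), H(X) = 0.6842 nats
P(Y) = (8/15, 7/15), H(Y) = 0.6909 nats

Joint entropy: H(X,Y) = 1.3672 nats

I(X;Y) = 0.6842 + 0.6909 - 1.3672 = 0.0079 nats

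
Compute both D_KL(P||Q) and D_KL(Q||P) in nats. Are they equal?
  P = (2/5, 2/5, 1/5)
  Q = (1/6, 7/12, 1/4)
D_KL(P||Q) = 0.1546, D_KL(Q||P) = 0.1300

KL divergence is not symmetric: D_KL(P||Q) ≠ D_KL(Q||P) in general.

D_KL(P||Q) = 0.1546 nats
D_KL(Q||P) = 0.1300 nats

No, they are not equal!

This asymmetry is why KL divergence is not a true distance metric.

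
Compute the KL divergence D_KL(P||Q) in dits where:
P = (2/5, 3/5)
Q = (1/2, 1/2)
0.0087 dits

KL divergence: D_KL(P||Q) = Σ p(x) log(p(x)/q(x))

Computing term by term:
  x=0: 2/5 × log_10[(2/5)/(1/2)] = 2/5 × -0.0969 = -0.0388
  x=1: 3/5 × log_10[(3/5)/(1/2)] = 3/5 × 0.0792 = 0.0475

D_KL(P||Q) = 0.0087 dits

Note: KL divergence is always non-negative and equals 0 iff P = Q.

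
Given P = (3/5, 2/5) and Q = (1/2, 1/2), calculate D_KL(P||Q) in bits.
0.0290 bits

KL divergence: D_KL(P||Q) = Σ p(x) log(p(x)/q(x))

Computing term by term:
  x=0: 3/5 × log_2[(3/5)/(1/2)] = 3/5 × 0.2630 = 0.1578
  x=1: 2/5 × log_2[(2/5)/(1/2)] = 2/5 × -0.3219 = -0.1288

D_KL(P||Q) = 0.0290 bits

Note: KL divergence is always non-negative and equals 0 iff P = Q.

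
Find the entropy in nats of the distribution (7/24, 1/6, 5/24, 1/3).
1.3510 nats

Shannon entropy is H(X) = -Σ p(x) log p(x).

For P = (7/24, 1/6, 5/24, 1/3):
H = -7/24 × log_e(7/24) -1/6 × log_e(1/6) -5/24 × log_e(5/24) -1/3 × log_e(1/3)
H = 1.3510 nats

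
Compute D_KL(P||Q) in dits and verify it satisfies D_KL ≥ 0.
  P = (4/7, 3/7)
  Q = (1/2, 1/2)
0.0044 dits

KL divergence satisfies the Gibbs inequality: D_KL(P||Q) ≥ 0 for all distributions P, Q.

D_KL(P||Q) = Σ p(x) log(p(x)/q(x))
Term by term:
  x=0: 4/7 × log_10[(4/7)/(1/2)] = 0.0331
  x=1: 3/7 × log_10[(3/7)/(1/2)] = -0.0287
D_KL(P||Q) = 0.0044 dits

D_KL(P||Q) = 0.0044 ≥ 0 ✓

This non-negativity is a fundamental property: relative entropy cannot be negative because it measures how different Q is from P.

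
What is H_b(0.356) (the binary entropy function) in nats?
0.6511 nats

The binary entropy function is:
H(p) = -p log(p) - (1-p) log(1-p)

H(0.356) = -0.356 × log_e(0.356) - 0.644 × log_e(0.644)
H(0.356) = 0.6511 nats

Note: Binary entropy is maximized at p=0.5 (H=1 bit) and minimized at p=0 or p=1 (H=0).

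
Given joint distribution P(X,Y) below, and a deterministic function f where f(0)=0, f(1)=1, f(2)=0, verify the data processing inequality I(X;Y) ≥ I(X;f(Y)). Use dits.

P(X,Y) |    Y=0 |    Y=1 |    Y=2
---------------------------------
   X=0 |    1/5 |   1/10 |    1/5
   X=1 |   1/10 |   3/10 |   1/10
I(X;Y) = 0.0375, I(X;f(Y)) = 0.0375, inequality holds: 0.0375 ≥ 0.0375

Data Processing Inequality: For any Markov chain X → Y → Z, we have I(X;Y) ≥ I(X;Z).

Here Z = f(Y) is a deterministic function of Y, forming X → Y → Z.

Original I(X;Y) = 0.0375 dits

After applying f:
P(X,Z) where Z=f(Y):
- P(X,Z=0) = P(X,Y=0) + P(X,Y=2)
- P(X,Z=1) = P(X,Y=1)

I(X;Z) = I(X;f(Y)) = 0.0375 dits

Verification: 0.0375 ≥ 0.0375 ✓

Information cannot be created by processing; the function f can only lose information about X.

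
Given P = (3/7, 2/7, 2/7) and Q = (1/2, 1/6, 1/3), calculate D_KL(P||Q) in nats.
0.0439 nats

KL divergence: D_KL(P||Q) = Σ p(x) log(p(x)/q(x))

Computing term by term:
  x=0: 3/7 × log_e[(3/7)/(1/2)] = 3/7 × -0.1542 = -0.0661
  x=1: 2/7 × log_e[(2/7)/(1/6)] = 2/7 × 0.5390 = 0.1540
  x=2: 2/7 × log_e[(2/7)/(1/3)] = 2/7 × -0.1542 = -0.0440

D_KL(P||Q) = 0.0439 nats

Note: KL divergence is always non-negative and equals 0 iff P = Q.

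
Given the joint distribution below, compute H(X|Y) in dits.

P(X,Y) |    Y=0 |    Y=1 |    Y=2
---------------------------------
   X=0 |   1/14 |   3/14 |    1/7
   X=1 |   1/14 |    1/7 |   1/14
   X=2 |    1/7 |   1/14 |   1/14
0.4463 dits

Using the chain rule: H(X|Y) = H(X,Y) - H(Y)

First, compute H(X,Y) = 0.9149 dits

Marginal P(Y) = (2/7, 3/7, 2/7)
H(Y) = 0.4686 dits

H(X|Y) = H(X,Y) - H(Y) = 0.9149 - 0.4686 = 0.4463 dits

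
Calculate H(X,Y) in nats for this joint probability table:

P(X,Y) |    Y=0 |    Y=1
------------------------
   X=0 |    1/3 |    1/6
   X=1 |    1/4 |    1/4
1.3580 nats

Joint entropy is H(X,Y) = -Σ_{x,y} p(x,y) log p(x,y).

Summing over all non-zero entries:
H(X,Y) = -[1/3·log_e(1/3) + 1/6·log_e(1/6) + 1/4·log_e(1/4) + 1/4·log_e(1/4)]
H(X,Y) = 1.3580 nats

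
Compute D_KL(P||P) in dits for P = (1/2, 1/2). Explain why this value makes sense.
0.0000 dits

KL divergence satisfies the Gibbs inequality: D_KL(P||Q) ≥ 0 for all distributions P, Q.

D_KL(P||Q) = Σ p(x) log(p(x)/q(x))
Each term is p(x) × log_10(p(x)/p(x)) = p(x) × log_10(1) = 0, so the sum is 0.
D_KL(P||Q) = 0.0000 dits

When P = Q, the KL divergence is exactly 0, as there is no 'divergence' between identical distributions.

This non-negativity is a fundamental property: relative entropy cannot be negative because it measures how different Q is from P.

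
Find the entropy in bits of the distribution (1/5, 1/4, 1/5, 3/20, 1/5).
2.3037 bits

Shannon entropy is H(X) = -Σ p(x) log p(x).

For P = (1/5, 1/4, 1/5, 3/20, 1/5):
H = -1/5 × log_2(1/5) -1/4 × log_2(1/4) -1/5 × log_2(1/5) -3/20 × log_2(3/20) -1/5 × log_2(1/5)
H = 2.3037 bits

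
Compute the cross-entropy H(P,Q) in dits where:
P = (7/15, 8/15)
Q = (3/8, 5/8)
0.3076 dits

Cross-entropy: H(P,Q) = -Σ p(x) log q(x)

Alternatively: H(P,Q) = H(P) + D_KL(P||Q)
H(P) = 0.3001 dits
D_KL(P||Q) = 0.0076 dits

H(P,Q) = 0.3001 + 0.0076 = 0.3076 dits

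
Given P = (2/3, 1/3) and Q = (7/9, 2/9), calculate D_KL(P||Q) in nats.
0.0324 nats

KL divergence: D_KL(P||Q) = Σ p(x) log(p(x)/q(x))

Computing term by term:
  x=0: 2/3 × log_e[(2/3)/(7/9)] = 2/3 × -0.1542 = -0.1028
  x=1: 1/3 × log_e[(1/3)/(2/9)] = 1/3 × 0.4055 = 0.1352

D_KL(P||Q) = 0.0324 nats

Note: KL divergence is always non-negative and equals 0 iff P = Q.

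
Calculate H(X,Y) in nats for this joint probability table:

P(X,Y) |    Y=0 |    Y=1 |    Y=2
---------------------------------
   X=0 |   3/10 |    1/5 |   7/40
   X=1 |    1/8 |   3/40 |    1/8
1.7022 nats

Joint entropy is H(X,Y) = -Σ_{x,y} p(x,y) log p(x,y).

Summing over all non-zero entries:
H(X,Y) = -[3/10·log_e(3/10) + 1/5·log_e(1/5) + 7/40·log_e(7/40) + 1/8·log_e(1/8) + 3/40·log_e(3/40) + 1/8·log_e(1/8)]
H(X,Y) = 1.7022 nats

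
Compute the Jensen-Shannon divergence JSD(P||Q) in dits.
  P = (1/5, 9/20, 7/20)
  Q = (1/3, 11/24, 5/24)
0.0076 dits

Jensen-Shannon divergence is:
JSD(P||Q) = 0.5 × D_KL(P||M) + 0.5 × D_KL(Q||M)
where M = 0.5 × (P + Q) is the mixture distribution.

M = 0.5 × (1/5, 9/20, 7/20) + 0.5 × (1/3, 11/24, 5/24) = (4/15, 0.454167, 0.279167)

D_KL(P||M) = 0.0076 dits
D_KL(Q||M) = 0.0076 dits

JSD(P||Q) = 0.5 × 0.0076 + 0.5 × 0.0076 = 0.0076 dits

Unlike KL divergence, JSD is symmetric and bounded: 0 ≤ JSD ≤ log(2).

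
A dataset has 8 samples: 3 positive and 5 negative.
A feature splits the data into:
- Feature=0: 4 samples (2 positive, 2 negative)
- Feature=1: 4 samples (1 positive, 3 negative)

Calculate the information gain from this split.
0.0488 bits

Information Gain = H(Y) - H(Y|Feature)

Before split:
P(positive) = 3/8 = 0.3750
H(Y) = 0.9544 bits

After split:
Feature=0: H = 1.0000 bits (weight = 4/8)
Feature=1: H = 0.8113 bits (weight = 4/8)
H(Y|Feature) = (4/8)×1.0000 + (4/8)×0.8113 = 0.9056 bits

Information Gain = 0.9544 - 0.9056 = 0.0488 bits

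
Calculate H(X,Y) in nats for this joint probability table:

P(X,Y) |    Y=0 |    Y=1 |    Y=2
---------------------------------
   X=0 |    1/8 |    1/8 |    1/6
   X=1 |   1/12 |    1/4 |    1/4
1.7187 nats

Joint entropy is H(X,Y) = -Σ_{x,y} p(x,y) log p(x,y).

Summing over all non-zero entries:
H(X,Y) = -[1/8·log_e(1/8) + 1/8·log_e(1/8) + 1/6·log_e(1/6) + 1/12·log_e(1/12) + 1/4·log_e(1/4) + 1/4·log_e(1/4)]
H(X,Y) = 1.7187 nats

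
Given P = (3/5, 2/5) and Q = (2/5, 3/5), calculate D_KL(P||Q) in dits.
0.0352 dits

KL divergence: D_KL(P||Q) = Σ p(x) log(p(x)/q(x))

Computing term by term:
  x=0: 3/5 × log_10[(3/5)/(2/5)] = 3/5 × 0.1761 = 0.1057
  x=1: 2/5 × log_10[(2/5)/(3/5)] = 2/5 × -0.1761 = -0.0704

D_KL(P||Q) = 0.0352 dits

Note: KL divergence is always non-negative and equals 0 iff P = Q.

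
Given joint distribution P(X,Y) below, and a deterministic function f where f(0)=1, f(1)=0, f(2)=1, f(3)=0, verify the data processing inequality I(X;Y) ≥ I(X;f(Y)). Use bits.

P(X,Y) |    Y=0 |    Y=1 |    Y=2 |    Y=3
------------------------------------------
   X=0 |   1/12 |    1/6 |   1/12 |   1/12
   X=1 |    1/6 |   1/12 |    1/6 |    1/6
I(X;Y) = 0.0616, I(X;f(Y)) = 0.0207, inequality holds: 0.0616 ≥ 0.0207

Data Processing Inequality: For any Markov chain X → Y → Z, we have I(X;Y) ≥ I(X;Z).

Here Z = f(Y) is a deterministic function of Y, forming X → Y → Z.

Original I(X;Y) = 0.0616 bits

After applying f:
P(X,Z) where Z=f(Y):
- P(X,Z=0) = P(X,Y=1) + P(X,Y=3)
- P(X,Z=1) = P(X,Y=0) + P(X,Y=2)

I(X;Z) = I(X;f(Y)) = 0.0207 bits

Verification: 0.0616 ≥ 0.0207 ✓

Information cannot be created by processing; the function f can only lose information about X.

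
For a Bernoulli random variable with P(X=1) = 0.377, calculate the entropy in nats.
0.6626 nats

The binary entropy function is:
H(p) = -p log(p) - (1-p) log(1-p)

H(0.377) = -0.377 × log_e(0.377) - 0.623 × log_e(0.623)
H(0.377) = 0.6626 nats

Note: Binary entropy is maximized at p=0.5 (H=1 bit) and minimized at p=0 or p=1 (H=0).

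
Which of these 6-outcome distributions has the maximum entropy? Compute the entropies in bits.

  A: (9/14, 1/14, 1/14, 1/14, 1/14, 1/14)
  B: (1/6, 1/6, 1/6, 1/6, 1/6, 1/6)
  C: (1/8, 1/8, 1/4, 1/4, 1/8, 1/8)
B

For a discrete distribution over n outcomes, entropy is maximized by the uniform distribution.

Computing entropies:
H(A) = 1.7695 bits
H(B) = 2.5850 bits
H(C) = 2.5000 bits

The uniform distribution (where all probabilities equal 1/6) achieves the maximum entropy of log_2(6) = 2.5850 bits.

Distribution B has the highest entropy.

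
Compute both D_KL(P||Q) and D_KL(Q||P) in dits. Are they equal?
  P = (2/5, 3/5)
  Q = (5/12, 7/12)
D_KL(P||Q) = 0.0002, D_KL(Q||P) = 0.0003

KL divergence is not symmetric: D_KL(P||Q) ≠ D_KL(Q||P) in general.

D_KL(P||Q) = 0.0002 dits
D_KL(Q||P) = 0.0003 dits

No, they are not equal!

This asymmetry is why KL divergence is not a true distance metric.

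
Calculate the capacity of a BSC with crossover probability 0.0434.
0.7423 bits

For a binary symmetric channel (BSC) with error probability p:
Capacity C = 1 - H(p) bits per symbol

where H(p) = -p log₂(p) - (1-p) log₂(1-p) is the binary entropy function.

H(0.0434) = 0.2577 bits
C = 1 - 0.2577 = 0.7423 bits per symbol

This means we can reliably transmit up to 0.7423 bits of information per channel use.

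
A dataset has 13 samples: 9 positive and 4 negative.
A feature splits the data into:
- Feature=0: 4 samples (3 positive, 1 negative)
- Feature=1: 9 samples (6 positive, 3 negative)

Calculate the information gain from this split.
0.0051 bits

Information Gain = H(Y) - H(Y|Feature)

Before split:
P(positive) = 9/13 = 0.6923
H(Y) = 0.8905 bits

After split:
Feature=0: H = 0.8113 bits (weight = 4/13)
Feature=1: H = 0.9183 bits (weight = 9/13)
H(Y|Feature) = (4/13)×0.8113 + (9/13)×0.9183 = 0.8854 bits

Information Gain = 0.8905 - 0.8854 = 0.0051 bits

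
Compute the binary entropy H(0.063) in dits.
0.1021 dits

The binary entropy function is:
H(p) = -p log(p) - (1-p) log(1-p)

H(0.063) = -0.063 × log_10(0.063) - 0.937 × log_10(0.937)
H(0.063) = 0.1021 dits

Note: Binary entropy is maximized at p=0.5 (H=1 bit) and minimized at p=0 or p=1 (H=0).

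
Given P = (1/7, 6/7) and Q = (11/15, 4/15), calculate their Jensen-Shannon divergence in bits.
0.2748 bits

Jensen-Shannon divergence is:
JSD(P||Q) = 0.5 × D_KL(P||M) + 0.5 × D_KL(Q||M)
where M = 0.5 × (P + Q) is the mixture distribution.

M = 0.5 × (1/7, 6/7) + 0.5 × (11/15, 4/15) = (0.438095, 0.561905)

D_KL(P||M) = 0.2912 bits
D_KL(Q||M) = 0.2583 bits

JSD(P||Q) = 0.5 × 0.2912 + 0.5 × 0.2583 = 0.2748 bits

Unlike KL divergence, JSD is symmetric and bounded: 0 ≤ JSD ≤ log(2).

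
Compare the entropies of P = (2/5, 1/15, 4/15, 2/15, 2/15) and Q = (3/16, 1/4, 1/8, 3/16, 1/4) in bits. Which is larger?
Q

Computing entropies in bits:
H(P) = 2.0729
H(Q) = 2.2806

Distribution Q has higher entropy.

Intuition: The distribution closer to uniform (more spread out) has higher entropy.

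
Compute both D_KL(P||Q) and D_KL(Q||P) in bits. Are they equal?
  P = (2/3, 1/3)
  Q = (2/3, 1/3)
D_KL(P||Q) = 0.0000, D_KL(Q||P) = 0.0000

KL divergence is not symmetric: D_KL(P||Q) ≠ D_KL(Q||P) in general.

D_KL(P||Q) = 0.0000 bits
D_KL(Q||P) = 0.0000 bits

In this case they happen to be equal (to 4 decimal places).

This asymmetry is why KL divergence is not a true distance metric.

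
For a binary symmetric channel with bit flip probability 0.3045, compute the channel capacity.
0.1133 bits

For a binary symmetric channel (BSC) with error probability p:
Capacity C = 1 - H(p) bits per symbol

where H(p) = -p log₂(p) - (1-p) log₂(1-p) is the binary entropy function.

H(0.3045) = 0.8867 bits
C = 1 - 0.8867 = 0.1133 bits per symbol

This means we can reliably transmit up to 0.1133 bits of information per channel use.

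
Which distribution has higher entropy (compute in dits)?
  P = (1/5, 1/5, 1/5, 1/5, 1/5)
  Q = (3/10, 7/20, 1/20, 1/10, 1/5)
P

Computing entropies in dits:
H(P) = 0.6990
H(Q) = 0.6213

Distribution P has higher entropy.

Intuition: The distribution closer to uniform (more spread out) has higher entropy.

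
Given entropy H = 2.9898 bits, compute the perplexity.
7.9436

Perplexity is 2^H (or exp(H) for natural log).

H = 2.9898 bits
Perplexity = 2^2.9898 = 7.9436

Interpretation: The model's uncertainty is equivalent to choosing uniformly among 7.9 options.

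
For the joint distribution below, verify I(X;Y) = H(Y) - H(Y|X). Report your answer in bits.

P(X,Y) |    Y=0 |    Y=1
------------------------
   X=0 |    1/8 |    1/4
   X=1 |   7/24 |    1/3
I(X;Y) = 0.0125 bits

Mutual information has multiple equivalent forms:
- I(X;Y) = H(X) - H(X|Y)
- I(X;Y) = H(Y) - H(Y|X)
- I(X;Y) = H(X) + H(Y) - H(X,Y)

Computing all quantities:
H(X) = 0.9544, H(Y) = 0.9799, H(X,Y) = 1.9218
H(X|Y) = 0.9419, H(Y|X) = 0.9674

Verification:
H(X) - H(X|Y) = 0.9544 - 0.9419 = 0.0125
H(Y) - H(Y|X) = 0.9799 - 0.9674 = 0.0125
H(X) + H(Y) - H(X,Y) = 0.9544 + 0.9799 - 1.9218 = 0.0125

All forms give I(X;Y) = 0.0125 bits. ✓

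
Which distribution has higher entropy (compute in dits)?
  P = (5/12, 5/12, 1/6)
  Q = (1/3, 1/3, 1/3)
Q

Computing entropies in dits:
H(P) = 0.4465
H(Q) = 0.4771

Distribution Q has higher entropy.

Intuition: The distribution closer to uniform (more spread out) has higher entropy.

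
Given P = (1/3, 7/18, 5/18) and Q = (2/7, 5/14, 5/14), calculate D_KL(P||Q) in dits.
0.0064 dits

KL divergence: D_KL(P||Q) = Σ p(x) log(p(x)/q(x))

Computing term by term:
  x=0: 1/3 × log_10[(1/3)/(2/7)] = 1/3 × 0.0669 = 0.0223
  x=1: 7/18 × log_10[(7/18)/(5/14)] = 7/18 × 0.0370 = 0.0144
  x=2: 5/18 × log_10[(5/18)/(5/14)] = 5/18 × -0.1091 = -0.0303

D_KL(P||Q) = 0.0064 dits

Note: KL divergence is always non-negative and equals 0 iff P = Q.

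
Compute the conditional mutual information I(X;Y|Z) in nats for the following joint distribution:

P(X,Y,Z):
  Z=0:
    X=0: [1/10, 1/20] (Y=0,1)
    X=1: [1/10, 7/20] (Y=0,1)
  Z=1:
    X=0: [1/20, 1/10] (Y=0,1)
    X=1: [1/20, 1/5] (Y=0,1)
0.0524 nats

Conditional mutual information: I(X;Y|Z) = H(X|Z) + H(Y|Z) - H(X,Y|Z)

H(Z) = 0.6730
H(X,Z) = 1.2750 → H(X|Z) = 0.6020
H(Y,Z) = 1.2799 → H(Y|Z) = 0.6068
H(X,Y,Z) = 1.8295 → H(X,Y|Z) = 1.1564

I(X;Y|Z) = 0.6020 + 0.6068 - 1.1564 = 0.0524 nats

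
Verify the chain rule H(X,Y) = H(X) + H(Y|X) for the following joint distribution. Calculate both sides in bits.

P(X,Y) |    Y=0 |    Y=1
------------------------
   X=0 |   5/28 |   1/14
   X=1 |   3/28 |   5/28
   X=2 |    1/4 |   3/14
H(X,Y) = 2.4811, H(X) = 1.5303, H(Y|X) = 0.9508 (all in bits)

Chain rule: H(X,Y) = H(X) + H(Y|X)

Left side — joint entropy directly:
H(X,Y) = -Σ p(x,y) log p(x,y) = 2.4811 bits

Right side — compute H(Y|X) from the conditional distributions:
P(X) = (1/4, 2/7, 13/28), so H(X) = 1.5303 bits
H(Y|X) = Σ_x P(X=x) · H(Y|X=x):
  P(Y|X=0) = (5/7, 2/7), H(Y|X=0) = 0.8631, weight P(X=0) = 1/4
  P(Y|X=1) = (3/8, 5/8), H(Y|X=1) = 0.9544, weight P(X=1) = 2/7
  P(Y|X=2) = (7/13, 6/13), H(Y|X=2) = 0.9957, weight P(X=2) = 13/28
H(Y|X) = 0.9508 bits

H(X) + H(Y|X) = 1.5303 + 0.9508 = 2.4811 bits

Both sides equal 2.4811 bits. ✓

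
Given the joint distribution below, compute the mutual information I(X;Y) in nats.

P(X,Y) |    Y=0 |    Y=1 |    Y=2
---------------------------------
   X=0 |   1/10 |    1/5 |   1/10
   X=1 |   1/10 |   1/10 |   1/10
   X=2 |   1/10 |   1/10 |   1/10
0.0138 nats

Mutual information: I(X;Y) = H(X) + H(Y) - H(X,Y)

Marginals:
P(X) = (2/5, 3/10, 3/10), H(X) = 1.0889 nats
P(Y) = (3/10, 2/5, 3/10), H(Y) = 1.0889 nats

Joint entropy: H(X,Y) = 2.1640 nats

I(X;Y) = 1.0889 + 1.0889 - 2.1640 = 0.0138 nats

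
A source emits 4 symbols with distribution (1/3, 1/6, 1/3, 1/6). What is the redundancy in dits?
0.0246 dits

Redundancy measures how far a source is from maximum entropy:
R = H_max - H(X)

Maximum entropy for 4 symbols: H_max = log_10(4) = 0.6021 dits
Actual entropy: H(X) = 0.5775 dits
Redundancy: R = 0.6021 - 0.5775 = 0.0246 dits

This redundancy represents potential for compression: the source could be compressed by 0.0246 dits per symbol.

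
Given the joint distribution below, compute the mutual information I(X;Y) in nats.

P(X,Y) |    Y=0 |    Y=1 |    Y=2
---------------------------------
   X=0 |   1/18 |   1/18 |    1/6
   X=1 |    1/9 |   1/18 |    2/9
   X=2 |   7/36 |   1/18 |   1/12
0.0653 nats

Mutual information: I(X;Y) = H(X) + H(Y) - H(X,Y)

Marginals:
P(X) = (5/18, 7/18, 1/3), H(X) = 1.0893 nats
P(Y) = (13/36, 1/6, 17/36), H(Y) = 1.0208 nats

Joint entropy: H(X,Y) = 2.0448 nats

I(X;Y) = 1.0893 + 1.0208 - 2.0448 = 0.0653 nats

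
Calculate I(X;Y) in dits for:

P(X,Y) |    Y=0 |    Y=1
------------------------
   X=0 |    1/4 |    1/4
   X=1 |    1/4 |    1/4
0.0000 dits

Mutual information: I(X;Y) = H(X) + H(Y) - H(X,Y)

Marginals:
P(X) = (1/2, 1/2), H(X) = 0.3010 dits
P(Y) = (1/2, 1/2), H(Y) = 0.3010 dits

Joint entropy: H(X,Y) = 0.6021 dits

I(X;Y) = 0.3010 + 0.3010 - 0.6021 = 0.0000 dits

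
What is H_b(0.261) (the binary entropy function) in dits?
0.2493 dits

The binary entropy function is:
H(p) = -p log(p) - (1-p) log(1-p)

H(0.261) = -0.261 × log_10(0.261) - 0.739 × log_10(0.739)
H(0.261) = 0.2493 dits

Note: Binary entropy is maximized at p=0.5 (H=1 bit) and minimized at p=0 or p=1 (H=0).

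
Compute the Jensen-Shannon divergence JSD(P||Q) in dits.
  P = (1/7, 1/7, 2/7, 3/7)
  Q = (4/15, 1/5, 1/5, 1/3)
0.0081 dits

Jensen-Shannon divergence is:
JSD(P||Q) = 0.5 × D_KL(P||M) + 0.5 × D_KL(Q||M)
where M = 0.5 × (P + Q) is the mixture distribution.

M = 0.5 × (1/7, 1/7, 2/7, 3/7) + 0.5 × (4/15, 1/5, 1/5, 1/3) = (0.204762, 6/35, 0.242857, 8/21)

D_KL(P||M) = 0.0084 dits
D_KL(Q||M) = 0.0078 dits

JSD(P||Q) = 0.5 × 0.0084 + 0.5 × 0.0078 = 0.0081 dits

Unlike KL divergence, JSD is symmetric and bounded: 0 ≤ JSD ≤ log(2).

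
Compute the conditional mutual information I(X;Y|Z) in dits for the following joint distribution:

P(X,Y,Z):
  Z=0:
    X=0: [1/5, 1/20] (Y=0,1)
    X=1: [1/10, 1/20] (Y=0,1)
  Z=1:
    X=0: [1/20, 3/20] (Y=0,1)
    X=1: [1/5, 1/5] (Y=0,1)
0.0096 dits

Conditional mutual information: I(X;Y|Z) = H(X|Z) + H(Y|Z) - H(X,Y|Z)

H(Z) = 0.2923
H(X,Z) = 0.5731 → H(X|Z) = 0.2808
H(Y,Z) = 0.5670 → H(Y|Z) = 0.2747
H(X,Y,Z) = 0.8381 → H(X,Y|Z) = 0.5458

I(X;Y|Z) = 0.2808 + 0.2747 - 0.5458 = 0.0096 dits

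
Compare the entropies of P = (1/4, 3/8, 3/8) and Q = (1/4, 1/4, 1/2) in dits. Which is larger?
P

Computing entropies in dits:
H(P) = 0.4700
H(Q) = 0.4515

Distribution P has higher entropy.

Intuition: The distribution closer to uniform (more spread out) has higher entropy.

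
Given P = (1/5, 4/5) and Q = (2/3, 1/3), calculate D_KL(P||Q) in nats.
0.4596 nats

KL divergence: D_KL(P||Q) = Σ p(x) log(p(x)/q(x))

Computing term by term:
  x=0: 1/5 × log_e[(1/5)/(2/3)] = 1/5 × -1.2040 = -0.2408
  x=1: 4/5 × log_e[(4/5)/(1/3)] = 4/5 × 0.8755 = 0.7004

D_KL(P||Q) = 0.4596 nats

Note: KL divergence is always non-negative and equals 0 iff P = Q.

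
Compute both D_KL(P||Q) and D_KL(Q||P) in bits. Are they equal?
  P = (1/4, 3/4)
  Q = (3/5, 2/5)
D_KL(P||Q) = 0.3644, D_KL(Q||P) = 0.3951

KL divergence is not symmetric: D_KL(P||Q) ≠ D_KL(Q||P) in general.

D_KL(P||Q) = 0.3644 bits
D_KL(Q||P) = 0.3951 bits

No, they are not equal!

This asymmetry is why KL divergence is not a true distance metric.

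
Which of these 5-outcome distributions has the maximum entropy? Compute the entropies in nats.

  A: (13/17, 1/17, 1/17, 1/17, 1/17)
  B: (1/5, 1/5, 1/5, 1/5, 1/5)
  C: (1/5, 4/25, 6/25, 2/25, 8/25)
B

For a discrete distribution over n outcomes, entropy is maximized by the uniform distribution.

Computing entropies:
H(A) = 0.8718 nats
H(B) = 1.6094 nats
H(C) = 1.5243 nats

The uniform distribution (where all probabilities equal 1/5) achieves the maximum entropy of log_e(5) = 1.6094 nats.

Distribution B has the highest entropy.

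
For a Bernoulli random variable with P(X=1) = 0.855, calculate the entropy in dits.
0.1798 dits

The binary entropy function is:
H(p) = -p log(p) - (1-p) log(1-p)

H(0.855) = -0.855 × log_10(0.855) - 0.145 × log_10(0.145)
H(0.855) = 0.1798 dits

Note: Binary entropy is maximized at p=0.5 (H=1 bit) and minimized at p=0 or p=1 (H=0).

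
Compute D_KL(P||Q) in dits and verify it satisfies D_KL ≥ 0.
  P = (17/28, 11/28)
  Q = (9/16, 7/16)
0.0018 dits

KL divergence satisfies the Gibbs inequality: D_KL(P||Q) ≥ 0 for all distributions P, Q.

D_KL(P||Q) = Σ p(x) log(p(x)/q(x))
Term by term:
  x=0: 17/28 × log_10[(17/28)/(9/16)] = 0.0201
  x=1: 11/28 × log_10[(11/28)/(7/16)] = -0.0184
D_KL(P||Q) = 0.0018 dits

D_KL(P||Q) = 0.0018 ≥ 0 ✓

This non-negativity is a fundamental property: relative entropy cannot be negative because it measures how different Q is from P.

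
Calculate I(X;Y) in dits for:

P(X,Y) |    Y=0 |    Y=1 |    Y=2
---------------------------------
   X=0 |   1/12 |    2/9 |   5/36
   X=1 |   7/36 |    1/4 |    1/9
0.0083 dits

Mutual information: I(X;Y) = H(X) + H(Y) - H(X,Y)

Marginals:
P(X) = (4/9, 5/9), H(X) = 0.2983 dits
P(Y) = (5/18, 17/36, 1/4), H(Y) = 0.4589 dits

Joint entropy: H(X,Y) = 0.7490 dits

I(X;Y) = 0.2983 + 0.4589 - 0.7490 = 0.0083 dits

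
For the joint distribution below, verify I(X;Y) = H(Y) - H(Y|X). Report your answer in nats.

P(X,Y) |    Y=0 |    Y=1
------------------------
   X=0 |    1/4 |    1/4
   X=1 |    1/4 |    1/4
I(X;Y) = 0.0000 nats

Mutual information has multiple equivalent forms:
- I(X;Y) = H(X) - H(X|Y)
- I(X;Y) = H(Y) - H(Y|X)
- I(X;Y) = H(X) + H(Y) - H(X,Y)

Computing all quantities:
H(X) = 0.6931, H(Y) = 0.6931, H(X,Y) = 1.3863
H(X|Y) = 0.6931, H(Y|X) = 0.6931

Verification:
H(X) - H(X|Y) = 0.6931 - 0.6931 = 0.0000
H(Y) - H(Y|X) = 0.6931 - 0.6931 = 0.0000
H(X) + H(Y) - H(X,Y) = 0.6931 + 0.6931 - 1.3863 = 0.0000

All forms give I(X;Y) = 0.0000 nats. ✓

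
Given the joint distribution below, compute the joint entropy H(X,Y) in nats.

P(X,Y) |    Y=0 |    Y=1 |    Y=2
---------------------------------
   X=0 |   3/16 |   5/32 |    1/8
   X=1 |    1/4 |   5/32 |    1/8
1.7604 nats

Joint entropy is H(X,Y) = -Σ_{x,y} p(x,y) log p(x,y).

Summing over all non-zero entries:
H(X,Y) = -[3/16·log_e(3/16) + 5/32·log_e(5/32) + 1/8·log_e(1/8) + 1/4·log_e(1/4) + 5/32·log_e(5/32) + 1/8·log_e(1/8)]
H(X,Y) = 1.7604 nats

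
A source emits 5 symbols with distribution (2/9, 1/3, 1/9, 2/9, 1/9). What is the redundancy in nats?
0.0865 nats

Redundancy measures how far a source is from maximum entropy:
R = H_max - H(X)

Maximum entropy for 5 symbols: H_max = log_e(5) = 1.6094 nats
Actual entropy: H(X) = 1.5230 nats
Redundancy: R = 1.6094 - 1.5230 = 0.0865 nats

This redundancy represents potential for compression: the source could be compressed by 0.0865 nats per symbol.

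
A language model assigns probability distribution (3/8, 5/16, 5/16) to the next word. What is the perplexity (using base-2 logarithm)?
2.9885

Perplexity is 2^H (or exp(H) for natural log).

First, H = -Σ p log p = 1.5794 bits
Perplexity = 2^1.5794 = 2.9885

Interpretation: The model's uncertainty is equivalent to choosing uniformly among 3.0 options.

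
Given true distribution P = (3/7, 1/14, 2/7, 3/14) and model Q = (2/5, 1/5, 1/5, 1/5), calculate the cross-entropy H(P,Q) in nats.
1.3124 nats

Cross-entropy: H(P,Q) = -Σ p(x) log q(x)

Alternatively: H(P,Q) = H(P) + D_KL(P||Q)
H(P) = 1.2397 nats
D_KL(P||Q) = 0.0727 nats

H(P,Q) = 1.2397 + 0.0727 = 1.3124 nats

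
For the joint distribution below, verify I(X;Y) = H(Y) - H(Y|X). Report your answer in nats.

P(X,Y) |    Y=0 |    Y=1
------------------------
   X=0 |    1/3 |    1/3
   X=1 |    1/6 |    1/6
I(X;Y) = 0.0000 nats

Mutual information has multiple equivalent forms:
- I(X;Y) = H(X) - H(X|Y)
- I(X;Y) = H(Y) - H(Y|X)
- I(X;Y) = H(X) + H(Y) - H(X,Y)

Computing all quantities:
H(X) = 0.6365, H(Y) = 0.6931, H(X,Y) = 1.3297
H(X|Y) = 0.6365, H(Y|X) = 0.6931

Verification:
H(X) - H(X|Y) = 0.6365 - 0.6365 = 0.0000
H(Y) - H(Y|X) = 0.6931 - 0.6931 = 0.0000
H(X) + H(Y) - H(X,Y) = 0.6365 + 0.6931 - 1.3297 = 0.0000

All forms give I(X;Y) = 0.0000 nats. ✓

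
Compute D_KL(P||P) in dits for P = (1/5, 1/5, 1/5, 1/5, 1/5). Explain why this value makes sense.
0.0000 dits

KL divergence satisfies the Gibbs inequality: D_KL(P||Q) ≥ 0 for all distributions P, Q.

D_KL(P||Q) = Σ p(x) log(p(x)/q(x))
Each term is p(x) × log_10(p(x)/p(x)) = p(x) × log_10(1) = 0, so the sum is 0.
D_KL(P||Q) = 0.0000 dits

When P = Q, the KL divergence is exactly 0, as there is no 'divergence' between identical distributions.

This non-negativity is a fundamental property: relative entropy cannot be negative because it measures how different Q is from P.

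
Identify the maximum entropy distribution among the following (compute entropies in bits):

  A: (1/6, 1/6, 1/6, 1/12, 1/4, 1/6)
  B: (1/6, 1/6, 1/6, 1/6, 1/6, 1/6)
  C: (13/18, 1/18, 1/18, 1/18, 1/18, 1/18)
B

For a discrete distribution over n outcomes, entropy is maximized by the uniform distribution.

Computing entropies:
H(A) = 2.5221 bits
H(B) = 2.5850 bits
H(C) = 1.4974 bits

The uniform distribution (where all probabilities equal 1/6) achieves the maximum entropy of log_2(6) = 2.5850 bits.

Distribution B has the highest entropy.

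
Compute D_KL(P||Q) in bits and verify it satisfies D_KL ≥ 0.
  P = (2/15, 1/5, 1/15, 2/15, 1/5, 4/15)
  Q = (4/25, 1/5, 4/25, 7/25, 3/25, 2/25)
0.3486 bits

KL divergence satisfies the Gibbs inequality: D_KL(P||Q) ≥ 0 for all distributions P, Q.

D_KL(P||Q) = Σ p(x) log(p(x)/q(x))
Term by term:
  x=0: 2/15 × log_2[(2/15)/(4/25)] = -0.0351
  x=1: 1/5 × log_2[(1/5)/(1/5)] = 0.0000
  x=2: 1/15 × log_2[(1/15)/(4/25)] = -0.0842
  x=3: 2/15 × log_2[(2/15)/(7/25)] = -0.1427
  x=4: 1/5 × log_2[(1/5)/(3/25)] = 0.1474
  x=5: 4/15 × log_2[(4/15)/(2/25)] = 0.4632
D_KL(P||Q) = 0.3486 bits

D_KL(P||Q) = 0.3486 ≥ 0 ✓

This non-negativity is a fundamental property: relative entropy cannot be negative because it measures how different Q is from P.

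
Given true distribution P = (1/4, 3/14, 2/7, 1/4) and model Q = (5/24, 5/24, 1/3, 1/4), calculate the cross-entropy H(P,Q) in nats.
1.3887 nats

Cross-entropy: H(P,Q) = -Σ p(x) log q(x)

Alternatively: H(P,Q) = H(P) + D_KL(P||Q)
H(P) = 1.3812 nats
D_KL(P||Q) = 0.0076 nats

H(P,Q) = 1.3812 + 0.0076 = 1.3887 nats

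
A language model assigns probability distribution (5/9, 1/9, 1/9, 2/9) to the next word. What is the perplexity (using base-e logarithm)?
3.1552

Perplexity is e^H (or exp(H) for natural log).

First, H = -Σ p log p = 1.1491 nats
Perplexity = e^1.1491 = 3.1552

Interpretation: The model's uncertainty is equivalent to choosing uniformly among 3.2 options.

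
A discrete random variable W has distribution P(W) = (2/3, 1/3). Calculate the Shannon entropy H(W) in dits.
0.2764 dits

Shannon entropy is H(X) = -Σ p(x) log p(x).

For P = (2/3, 1/3):
H = -2/3 × log_10(2/3) -1/3 × log_10(1/3)
H = 0.2764 dits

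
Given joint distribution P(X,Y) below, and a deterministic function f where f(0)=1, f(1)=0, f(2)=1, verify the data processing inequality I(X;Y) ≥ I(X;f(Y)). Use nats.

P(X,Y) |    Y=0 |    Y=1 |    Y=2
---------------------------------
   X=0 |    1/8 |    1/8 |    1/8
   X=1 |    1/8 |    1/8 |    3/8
I(X;Y) = 0.0338, I(X;f(Y)) = 0.0109, inequality holds: 0.0338 ≥ 0.0109

Data Processing Inequality: For any Markov chain X → Y → Z, we have I(X;Y) ≥ I(X;Z).

Here Z = f(Y) is a deterministic function of Y, forming X → Y → Z.

Original I(X;Y) = 0.0338 nats

After applying f:
P(X,Z) where Z=f(Y):
- P(X,Z=0) = P(X,Y=1)
- P(X,Z=1) = P(X,Y=0) + P(X,Y=2)

I(X;Z) = I(X;f(Y)) = 0.0109 nats

Verification: 0.0338 ≥ 0.0109 ✓

Information cannot be created by processing; the function f can only lose information about X.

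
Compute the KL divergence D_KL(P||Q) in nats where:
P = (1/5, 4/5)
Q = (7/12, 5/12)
0.3078 nats

KL divergence: D_KL(P||Q) = Σ p(x) log(p(x)/q(x))

Computing term by term:
  x=0: 1/5 × log_e[(1/5)/(7/12)] = 1/5 × -1.0704 = -0.2141
  x=1: 4/5 × log_e[(4/5)/(5/12)] = 4/5 × 0.6523 = 0.5219

D_KL(P||Q) = 0.3078 nats

Note: KL divergence is always non-negative and equals 0 iff P = Q.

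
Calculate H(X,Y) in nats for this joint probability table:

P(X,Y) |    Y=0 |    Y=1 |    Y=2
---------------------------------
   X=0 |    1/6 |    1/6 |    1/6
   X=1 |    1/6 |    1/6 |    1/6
1.7918 nats

Joint entropy is H(X,Y) = -Σ_{x,y} p(x,y) log p(x,y).

Summing over all non-zero entries:
H(X,Y) = -[1/6·log_e(1/6) + 1/6·log_e(1/6) + 1/6·log_e(1/6) + 1/6·log_e(1/6) + 1/6·log_e(1/6) + 1/6·log_e(1/6)]
H(X,Y) = 1.7918 nats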